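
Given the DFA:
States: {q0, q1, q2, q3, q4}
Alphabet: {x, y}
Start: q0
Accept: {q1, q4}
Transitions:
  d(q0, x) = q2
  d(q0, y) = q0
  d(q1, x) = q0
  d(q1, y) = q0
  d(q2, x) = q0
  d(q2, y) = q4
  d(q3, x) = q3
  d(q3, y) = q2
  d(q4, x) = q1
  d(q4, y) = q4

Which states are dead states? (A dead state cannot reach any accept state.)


Forward reachability from each state:
  q0 -> reaches accept state q1 (live)
  q1 -> reaches accept state q1 (live)
  q2 -> reaches accept state q1 (live)
  q3 -> reaches accept state q1 (live)
  q4 -> reaches accept state q1 (live)

None (all states can reach an accept state)


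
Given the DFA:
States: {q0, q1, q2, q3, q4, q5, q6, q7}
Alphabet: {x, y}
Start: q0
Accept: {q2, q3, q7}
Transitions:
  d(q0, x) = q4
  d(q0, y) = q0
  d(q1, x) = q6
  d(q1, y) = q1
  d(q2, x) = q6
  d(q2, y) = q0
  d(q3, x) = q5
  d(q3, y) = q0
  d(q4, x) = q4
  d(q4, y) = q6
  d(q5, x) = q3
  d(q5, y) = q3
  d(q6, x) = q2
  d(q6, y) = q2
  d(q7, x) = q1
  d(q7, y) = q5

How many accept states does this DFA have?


Accept states listed: {q2, q3, q7}
Counting: q2(1) q3(2) q7(3)

3


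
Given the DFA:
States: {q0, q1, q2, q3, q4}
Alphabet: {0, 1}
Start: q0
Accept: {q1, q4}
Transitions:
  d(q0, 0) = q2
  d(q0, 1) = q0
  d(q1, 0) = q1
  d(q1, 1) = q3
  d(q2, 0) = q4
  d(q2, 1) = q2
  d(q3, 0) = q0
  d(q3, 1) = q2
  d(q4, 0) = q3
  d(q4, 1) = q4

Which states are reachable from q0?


BFS from q0:
  layer 0: {q0}
  layer 1: {q2}
  layer 2: {q4}
  layer 3: {q3}

{q0, q2, q3, q4}


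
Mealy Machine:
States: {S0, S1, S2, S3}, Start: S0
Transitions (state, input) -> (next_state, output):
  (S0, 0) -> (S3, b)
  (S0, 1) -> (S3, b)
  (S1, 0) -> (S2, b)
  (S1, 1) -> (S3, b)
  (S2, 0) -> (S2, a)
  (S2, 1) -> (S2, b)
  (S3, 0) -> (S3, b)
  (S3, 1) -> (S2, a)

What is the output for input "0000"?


Step-by-step:
  (S0, 0) -> (S3, b)
  (S3, 0) -> (S3, b)
  (S3, 0) -> (S3, b)
  (S3, 0) -> (S3, b)

"bbbb"


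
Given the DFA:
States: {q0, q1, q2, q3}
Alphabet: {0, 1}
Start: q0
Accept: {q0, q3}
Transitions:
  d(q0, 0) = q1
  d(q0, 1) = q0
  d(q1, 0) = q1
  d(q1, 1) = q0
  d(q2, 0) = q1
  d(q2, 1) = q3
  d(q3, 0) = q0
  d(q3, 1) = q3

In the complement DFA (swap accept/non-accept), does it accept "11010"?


Trace: q0 -> q0 -> q0 -> q1 -> q0 -> q1
Final: q1
Original accept: {q0, q3}
Complement: q1 is not in original accept

Yes, complement accepts (original rejects)


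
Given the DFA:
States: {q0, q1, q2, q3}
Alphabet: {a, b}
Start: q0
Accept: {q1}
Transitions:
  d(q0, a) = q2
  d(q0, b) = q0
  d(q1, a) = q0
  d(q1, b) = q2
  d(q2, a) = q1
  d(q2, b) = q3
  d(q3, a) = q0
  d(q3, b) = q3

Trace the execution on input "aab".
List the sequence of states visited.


Input: aab
d(q0, a) = q2
d(q2, a) = q1
d(q1, b) = q2


q0 -> q2 -> q1 -> q2


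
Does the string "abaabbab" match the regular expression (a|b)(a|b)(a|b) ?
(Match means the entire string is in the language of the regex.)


|string| = 8; first = 'a'; last = 'b'

No, "abaabbab" does not match (a|b)(a|b)(a|b)


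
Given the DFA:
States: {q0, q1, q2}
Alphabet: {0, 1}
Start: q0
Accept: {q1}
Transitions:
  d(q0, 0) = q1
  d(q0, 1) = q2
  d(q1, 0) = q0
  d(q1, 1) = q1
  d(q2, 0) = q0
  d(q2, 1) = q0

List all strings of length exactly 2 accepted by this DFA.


All strings of length 2: 4 total
Accepted: 1

"01"


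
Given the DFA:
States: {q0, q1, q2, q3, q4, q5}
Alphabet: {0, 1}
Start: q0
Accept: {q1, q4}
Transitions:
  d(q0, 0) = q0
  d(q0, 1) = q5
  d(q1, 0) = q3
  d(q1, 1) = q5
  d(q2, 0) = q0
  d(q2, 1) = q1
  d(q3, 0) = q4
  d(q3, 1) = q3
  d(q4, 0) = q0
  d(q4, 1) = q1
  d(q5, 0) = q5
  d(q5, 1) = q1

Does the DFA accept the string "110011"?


Trace: q0 -> q5 -> q1 -> q3 -> q4 -> q1 -> q5
Final state: q5
Accept states: {q1, q4}

No, rejected (final state q5 is not an accept state)


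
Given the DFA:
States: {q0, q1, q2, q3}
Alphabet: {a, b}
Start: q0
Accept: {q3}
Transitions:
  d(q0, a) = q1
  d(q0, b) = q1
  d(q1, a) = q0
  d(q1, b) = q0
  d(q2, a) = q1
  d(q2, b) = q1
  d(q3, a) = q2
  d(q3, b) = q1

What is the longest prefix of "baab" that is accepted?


Run the DFA, marking each prefix where the state is accepting:
  "" -> q0 [reject]
  "b" -> q1 [reject]
  "ba" -> q0 [reject]
  "baa" -> q1 [reject]
  "baab" -> q0 [reject]

No prefix is accepted


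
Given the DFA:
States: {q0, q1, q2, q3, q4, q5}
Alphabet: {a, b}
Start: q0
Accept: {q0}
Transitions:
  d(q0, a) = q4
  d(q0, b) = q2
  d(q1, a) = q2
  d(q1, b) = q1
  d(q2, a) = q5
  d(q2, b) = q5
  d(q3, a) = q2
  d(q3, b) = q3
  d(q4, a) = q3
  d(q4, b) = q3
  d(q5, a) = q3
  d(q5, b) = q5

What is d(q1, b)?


Looking up transition d(q1, b)

q1


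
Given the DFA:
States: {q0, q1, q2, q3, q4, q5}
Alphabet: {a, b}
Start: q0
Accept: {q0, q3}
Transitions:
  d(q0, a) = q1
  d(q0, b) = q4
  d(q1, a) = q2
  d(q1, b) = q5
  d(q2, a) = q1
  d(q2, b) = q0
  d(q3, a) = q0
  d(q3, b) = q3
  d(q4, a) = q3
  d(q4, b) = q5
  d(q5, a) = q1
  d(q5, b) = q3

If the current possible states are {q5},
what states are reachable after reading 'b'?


Apply transition on 'b' from each current state:
  d(q5, b) = q3

{q3}


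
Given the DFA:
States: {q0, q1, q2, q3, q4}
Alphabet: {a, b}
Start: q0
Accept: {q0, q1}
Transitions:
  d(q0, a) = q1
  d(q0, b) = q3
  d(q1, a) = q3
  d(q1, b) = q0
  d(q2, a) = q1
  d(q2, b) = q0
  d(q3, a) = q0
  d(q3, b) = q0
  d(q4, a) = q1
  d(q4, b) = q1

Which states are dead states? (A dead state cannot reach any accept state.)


Forward reachability from each state:
  q0 -> reaches accept state q0 (live)
  q1 -> reaches accept state q0 (live)
  q2 -> reaches accept state q0 (live)
  q3 -> reaches accept state q0 (live)
  q4 -> reaches accept state q0 (live)

None (all states can reach an accept state)


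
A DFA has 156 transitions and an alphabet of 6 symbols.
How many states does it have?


Each state has exactly one transition per symbol.
states = transitions / |alphabet| = 156 / 6 = 26

26


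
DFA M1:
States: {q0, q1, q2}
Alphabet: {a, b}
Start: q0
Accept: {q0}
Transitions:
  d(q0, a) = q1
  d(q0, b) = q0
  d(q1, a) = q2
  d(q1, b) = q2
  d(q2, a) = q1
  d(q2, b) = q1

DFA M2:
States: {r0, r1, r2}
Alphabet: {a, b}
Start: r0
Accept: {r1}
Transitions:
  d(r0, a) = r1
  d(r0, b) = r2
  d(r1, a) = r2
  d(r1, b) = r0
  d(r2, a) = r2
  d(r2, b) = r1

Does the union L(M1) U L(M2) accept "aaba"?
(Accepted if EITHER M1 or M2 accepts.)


M1: final=q2 accepted=False
M2: final=r2 accepted=False

No, union rejects (neither accepts)


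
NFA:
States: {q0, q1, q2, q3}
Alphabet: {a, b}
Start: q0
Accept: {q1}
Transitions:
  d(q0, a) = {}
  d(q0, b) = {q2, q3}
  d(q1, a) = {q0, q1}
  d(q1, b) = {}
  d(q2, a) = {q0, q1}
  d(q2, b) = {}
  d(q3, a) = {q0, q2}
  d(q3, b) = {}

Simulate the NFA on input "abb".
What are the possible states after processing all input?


Start: {q0}
  --a--> {}
  --b--> {}
  --b--> {}

{} (empty set, no valid transitions)


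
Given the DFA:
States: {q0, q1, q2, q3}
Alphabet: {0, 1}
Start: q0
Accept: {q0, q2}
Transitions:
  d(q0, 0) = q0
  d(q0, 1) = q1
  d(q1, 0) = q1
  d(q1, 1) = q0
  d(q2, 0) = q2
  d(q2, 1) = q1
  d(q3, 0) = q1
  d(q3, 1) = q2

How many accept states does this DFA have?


Accept states listed: {q0, q2}
Counting: q0(1) q2(2)

2


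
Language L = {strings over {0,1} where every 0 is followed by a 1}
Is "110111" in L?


'00' present: False; ends with '0': False

Yes, "110111" is in L


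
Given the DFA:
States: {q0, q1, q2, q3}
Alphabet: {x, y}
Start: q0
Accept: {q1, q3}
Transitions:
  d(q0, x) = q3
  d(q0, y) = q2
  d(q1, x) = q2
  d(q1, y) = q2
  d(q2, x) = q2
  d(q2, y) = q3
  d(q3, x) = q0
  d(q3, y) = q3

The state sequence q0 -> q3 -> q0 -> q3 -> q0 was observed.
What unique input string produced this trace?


Trace back each transition to find the symbol:
  q0 --[x]--> q3
  q3 --[x]--> q0
  q0 --[x]--> q3
  q3 --[x]--> q0

"xxxx"


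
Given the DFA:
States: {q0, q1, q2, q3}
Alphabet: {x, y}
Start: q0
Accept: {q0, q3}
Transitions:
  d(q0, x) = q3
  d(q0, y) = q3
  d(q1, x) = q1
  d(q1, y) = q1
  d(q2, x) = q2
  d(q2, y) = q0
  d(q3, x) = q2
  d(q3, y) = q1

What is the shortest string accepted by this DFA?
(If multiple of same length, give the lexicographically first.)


BFS by string length (lex-first path to each state shown):
  len 0: q0<-""
Found accept state at length 0.

"" (empty string)


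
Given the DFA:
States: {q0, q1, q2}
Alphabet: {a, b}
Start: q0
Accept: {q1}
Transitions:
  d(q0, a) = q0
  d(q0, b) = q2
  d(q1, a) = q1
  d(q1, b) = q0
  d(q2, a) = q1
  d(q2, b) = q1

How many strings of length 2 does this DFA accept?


Enumerating all length-2 strings:
  "aa" -> q0 [reject]
  "ab" -> q2 [reject]
  "ba" -> q1 [accept]
  "bb" -> q1 [accept]

2 out of 4


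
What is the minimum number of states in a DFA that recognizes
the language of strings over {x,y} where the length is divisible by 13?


States track (length) mod 13.
Need 13 states: one per remainder 0..12; accept = remainder 0.

13


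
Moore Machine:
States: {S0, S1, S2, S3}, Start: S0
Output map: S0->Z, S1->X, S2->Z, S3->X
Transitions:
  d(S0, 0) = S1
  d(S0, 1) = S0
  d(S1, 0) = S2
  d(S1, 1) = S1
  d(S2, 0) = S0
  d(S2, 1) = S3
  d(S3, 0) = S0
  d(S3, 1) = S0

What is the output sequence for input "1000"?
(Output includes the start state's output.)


Start: S0 (output Z)
  --1--> S0 (output Z)
  --0--> S1 (output X)
  --0--> S2 (output Z)
  --0--> S0 (output Z)

"ZZXZZ"


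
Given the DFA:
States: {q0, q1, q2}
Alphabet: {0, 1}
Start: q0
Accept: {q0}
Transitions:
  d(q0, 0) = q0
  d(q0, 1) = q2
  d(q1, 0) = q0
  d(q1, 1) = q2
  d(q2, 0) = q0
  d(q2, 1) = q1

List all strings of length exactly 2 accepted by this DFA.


All strings of length 2: 4 total
Accepted: 2

"00", "10"


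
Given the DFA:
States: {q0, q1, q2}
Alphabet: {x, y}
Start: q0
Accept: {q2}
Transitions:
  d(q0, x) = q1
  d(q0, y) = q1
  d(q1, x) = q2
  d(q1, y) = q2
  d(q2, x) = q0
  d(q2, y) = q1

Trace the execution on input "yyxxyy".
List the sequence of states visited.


Input: yyxxyy
d(q0, y) = q1
d(q1, y) = q2
d(q2, x) = q0
d(q0, x) = q1
d(q1, y) = q2
d(q2, y) = q1


q0 -> q1 -> q2 -> q0 -> q1 -> q2 -> q1


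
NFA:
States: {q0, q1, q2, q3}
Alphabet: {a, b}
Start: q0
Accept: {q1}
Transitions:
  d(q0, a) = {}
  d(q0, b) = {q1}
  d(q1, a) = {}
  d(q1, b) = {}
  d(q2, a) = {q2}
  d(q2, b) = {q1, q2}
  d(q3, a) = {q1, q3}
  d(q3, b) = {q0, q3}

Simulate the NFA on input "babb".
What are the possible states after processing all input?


Start: {q0}
  --b--> {q1}
  --a--> {}
  --b--> {}
  --b--> {}

{} (empty set, no valid transitions)


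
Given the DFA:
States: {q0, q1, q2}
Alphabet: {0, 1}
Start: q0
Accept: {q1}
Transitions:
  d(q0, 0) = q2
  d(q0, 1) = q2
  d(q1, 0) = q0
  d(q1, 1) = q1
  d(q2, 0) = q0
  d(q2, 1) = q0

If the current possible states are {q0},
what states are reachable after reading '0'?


Apply transition on '0' from each current state:
  d(q0, 0) = q2

{q2}


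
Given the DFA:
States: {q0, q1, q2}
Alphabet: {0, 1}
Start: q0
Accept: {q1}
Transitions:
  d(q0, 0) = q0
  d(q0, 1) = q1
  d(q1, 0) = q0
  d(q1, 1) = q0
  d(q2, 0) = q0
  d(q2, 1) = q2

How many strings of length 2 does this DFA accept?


Enumerating all length-2 strings:
  "00" -> q0 [reject]
  "01" -> q1 [accept]
  "10" -> q0 [reject]
  "11" -> q0 [reject]

1 out of 4


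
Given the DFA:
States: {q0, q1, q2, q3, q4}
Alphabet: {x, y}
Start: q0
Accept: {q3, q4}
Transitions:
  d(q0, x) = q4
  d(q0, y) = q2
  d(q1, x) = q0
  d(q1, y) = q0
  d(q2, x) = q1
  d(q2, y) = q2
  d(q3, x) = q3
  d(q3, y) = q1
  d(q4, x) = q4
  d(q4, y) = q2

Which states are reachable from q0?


BFS from q0:
  layer 0: {q0}
  layer 1: {q2, q4}
  layer 2: {q1}

{q0, q1, q2, q4}


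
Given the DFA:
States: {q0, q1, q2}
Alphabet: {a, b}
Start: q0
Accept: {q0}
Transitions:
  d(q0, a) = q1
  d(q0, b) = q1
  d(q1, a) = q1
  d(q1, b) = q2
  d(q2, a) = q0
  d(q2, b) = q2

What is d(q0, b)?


Looking up transition d(q0, b)

q1


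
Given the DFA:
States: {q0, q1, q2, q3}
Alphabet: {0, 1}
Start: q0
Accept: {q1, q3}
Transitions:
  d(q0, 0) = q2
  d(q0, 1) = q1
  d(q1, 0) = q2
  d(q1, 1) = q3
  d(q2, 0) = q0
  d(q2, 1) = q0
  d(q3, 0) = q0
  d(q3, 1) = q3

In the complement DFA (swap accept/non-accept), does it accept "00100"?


Trace: q0 -> q2 -> q0 -> q1 -> q2 -> q0
Final: q0
Original accept: {q1, q3}
Complement: q0 is not in original accept

Yes, complement accepts (original rejects)


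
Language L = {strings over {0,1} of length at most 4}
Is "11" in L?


length = 2

Yes, "11" is in L


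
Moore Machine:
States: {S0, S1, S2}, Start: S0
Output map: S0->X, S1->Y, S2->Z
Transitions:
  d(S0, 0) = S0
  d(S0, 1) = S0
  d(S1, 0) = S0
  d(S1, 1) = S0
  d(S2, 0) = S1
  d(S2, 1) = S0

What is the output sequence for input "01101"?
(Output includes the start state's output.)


Start: S0 (output X)
  --0--> S0 (output X)
  --1--> S0 (output X)
  --1--> S0 (output X)
  --0--> S0 (output X)
  --1--> S0 (output X)

"XXXXXX"


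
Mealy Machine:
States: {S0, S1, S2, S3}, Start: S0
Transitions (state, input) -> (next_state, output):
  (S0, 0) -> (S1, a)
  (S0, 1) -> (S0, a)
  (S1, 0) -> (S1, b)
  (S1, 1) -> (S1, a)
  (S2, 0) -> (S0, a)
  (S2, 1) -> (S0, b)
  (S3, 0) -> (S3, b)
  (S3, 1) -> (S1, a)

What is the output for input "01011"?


Step-by-step:
  (S0, 0) -> (S1, a)
  (S1, 1) -> (S1, a)
  (S1, 0) -> (S1, b)
  (S1, 1) -> (S1, a)
  (S1, 1) -> (S1, a)

"aabaa"


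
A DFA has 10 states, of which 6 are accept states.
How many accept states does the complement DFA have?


Complement swaps accept and non-accept states.
10 - 6 = 4

4


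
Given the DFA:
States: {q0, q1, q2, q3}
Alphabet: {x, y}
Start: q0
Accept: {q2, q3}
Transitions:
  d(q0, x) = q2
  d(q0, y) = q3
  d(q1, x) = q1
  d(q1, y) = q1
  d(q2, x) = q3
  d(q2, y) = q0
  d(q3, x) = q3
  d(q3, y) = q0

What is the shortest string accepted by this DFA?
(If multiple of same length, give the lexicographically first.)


BFS by string length (lex-first path to each state shown):
  len 0: q0<-""
  len 1: q2<-"x", q3<-"y"
Found accept state at length 1.

"x"


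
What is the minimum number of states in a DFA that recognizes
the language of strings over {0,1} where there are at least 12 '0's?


States: count = 0, 1, ..., 11, and a final '>= 12' state.
Total: 12 + 1 = 13. Accept = '>= 12' state.

13


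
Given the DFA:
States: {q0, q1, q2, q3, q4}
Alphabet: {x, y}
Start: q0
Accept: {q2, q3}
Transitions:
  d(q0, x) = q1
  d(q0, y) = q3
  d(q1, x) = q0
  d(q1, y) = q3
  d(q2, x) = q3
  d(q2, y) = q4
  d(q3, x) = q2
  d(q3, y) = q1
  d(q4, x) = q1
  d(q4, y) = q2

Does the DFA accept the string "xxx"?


Trace: q0 -> q1 -> q0 -> q1
Final state: q1
Accept states: {q2, q3}

No, rejected (final state q1 is not an accept state)


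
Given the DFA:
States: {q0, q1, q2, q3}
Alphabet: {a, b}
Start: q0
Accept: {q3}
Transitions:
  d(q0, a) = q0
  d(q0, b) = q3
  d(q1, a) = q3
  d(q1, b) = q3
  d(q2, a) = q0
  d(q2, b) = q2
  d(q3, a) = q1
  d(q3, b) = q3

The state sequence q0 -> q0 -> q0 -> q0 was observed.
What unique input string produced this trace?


Trace back each transition to find the symbol:
  q0 --[a]--> q0
  q0 --[a]--> q0
  q0 --[a]--> q0

"aaa"


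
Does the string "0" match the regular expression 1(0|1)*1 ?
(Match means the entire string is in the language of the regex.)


|string| = 1; first = '0'; last = '0'

No, "0" does not match 1(0|1)*1


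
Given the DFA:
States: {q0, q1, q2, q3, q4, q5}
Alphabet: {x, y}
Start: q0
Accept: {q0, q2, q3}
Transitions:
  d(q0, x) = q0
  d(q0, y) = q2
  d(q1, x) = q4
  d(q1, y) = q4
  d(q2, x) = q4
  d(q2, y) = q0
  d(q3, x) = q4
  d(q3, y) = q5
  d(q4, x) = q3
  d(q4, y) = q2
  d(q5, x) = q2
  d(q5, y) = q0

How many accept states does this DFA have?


Accept states listed: {q0, q2, q3}
Counting: q0(1) q2(2) q3(3)

3


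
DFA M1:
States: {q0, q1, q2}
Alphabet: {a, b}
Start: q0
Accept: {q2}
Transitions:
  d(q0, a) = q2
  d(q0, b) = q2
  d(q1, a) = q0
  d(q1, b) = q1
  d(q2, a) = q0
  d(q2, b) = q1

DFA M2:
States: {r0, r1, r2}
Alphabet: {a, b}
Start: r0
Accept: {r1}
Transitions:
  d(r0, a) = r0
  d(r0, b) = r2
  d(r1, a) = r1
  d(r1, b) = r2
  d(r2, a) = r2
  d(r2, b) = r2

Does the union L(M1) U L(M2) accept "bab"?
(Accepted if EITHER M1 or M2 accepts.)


M1: final=q2 accepted=True
M2: final=r2 accepted=False

Yes, union accepts


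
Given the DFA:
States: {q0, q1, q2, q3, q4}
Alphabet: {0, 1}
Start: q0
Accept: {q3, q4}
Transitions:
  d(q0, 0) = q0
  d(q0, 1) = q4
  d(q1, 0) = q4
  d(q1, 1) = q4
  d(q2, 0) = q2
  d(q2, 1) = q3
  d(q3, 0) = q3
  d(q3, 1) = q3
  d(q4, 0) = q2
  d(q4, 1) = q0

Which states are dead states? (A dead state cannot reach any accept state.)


Forward reachability from each state:
  q0 -> reaches accept state q3 (live)
  q1 -> reaches accept state q3 (live)
  q2 -> reaches accept state q3 (live)
  q3 -> reaches accept state q3 (live)
  q4 -> reaches accept state q3 (live)

None (all states can reach an accept state)


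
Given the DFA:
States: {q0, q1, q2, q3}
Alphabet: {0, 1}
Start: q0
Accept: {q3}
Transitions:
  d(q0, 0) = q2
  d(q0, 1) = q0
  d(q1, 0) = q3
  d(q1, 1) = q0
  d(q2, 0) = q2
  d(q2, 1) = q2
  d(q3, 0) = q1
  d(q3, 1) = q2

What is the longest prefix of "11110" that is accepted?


Run the DFA, marking each prefix where the state is accepting:
  "" -> q0 [reject]
  "1" -> q0 [reject]
  "11" -> q0 [reject]
  "111" -> q0 [reject]
  "1111" -> q0 [reject]
  "11110" -> q2 [reject]

No prefix is accepted


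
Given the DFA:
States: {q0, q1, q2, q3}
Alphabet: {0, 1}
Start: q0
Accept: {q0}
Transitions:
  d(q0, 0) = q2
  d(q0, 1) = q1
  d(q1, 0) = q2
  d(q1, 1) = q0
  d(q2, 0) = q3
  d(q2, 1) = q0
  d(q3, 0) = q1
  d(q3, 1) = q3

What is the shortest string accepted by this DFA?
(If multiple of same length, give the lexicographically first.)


BFS by string length (lex-first path to each state shown):
  len 0: q0<-""
Found accept state at length 0.

"" (empty string)


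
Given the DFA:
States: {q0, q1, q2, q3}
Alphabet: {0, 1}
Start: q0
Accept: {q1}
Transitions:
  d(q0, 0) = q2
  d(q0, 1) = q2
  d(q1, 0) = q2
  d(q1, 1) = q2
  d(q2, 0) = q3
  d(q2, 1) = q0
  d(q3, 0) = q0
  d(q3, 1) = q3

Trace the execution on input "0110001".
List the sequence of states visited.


Input: 0110001
d(q0, 0) = q2
d(q2, 1) = q0
d(q0, 1) = q2
d(q2, 0) = q3
d(q3, 0) = q0
d(q0, 0) = q2
d(q2, 1) = q0


q0 -> q2 -> q0 -> q2 -> q3 -> q0 -> q2 -> q0


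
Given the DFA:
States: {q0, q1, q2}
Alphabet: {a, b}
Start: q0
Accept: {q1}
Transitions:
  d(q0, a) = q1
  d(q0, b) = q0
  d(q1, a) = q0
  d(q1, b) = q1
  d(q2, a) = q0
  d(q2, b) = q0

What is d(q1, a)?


Looking up transition d(q1, a)

q0


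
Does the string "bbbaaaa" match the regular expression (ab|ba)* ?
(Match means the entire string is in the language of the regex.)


|string| = 7; first = 'b'; last = 'a'

No, "bbbaaaa" does not match (ab|ba)*


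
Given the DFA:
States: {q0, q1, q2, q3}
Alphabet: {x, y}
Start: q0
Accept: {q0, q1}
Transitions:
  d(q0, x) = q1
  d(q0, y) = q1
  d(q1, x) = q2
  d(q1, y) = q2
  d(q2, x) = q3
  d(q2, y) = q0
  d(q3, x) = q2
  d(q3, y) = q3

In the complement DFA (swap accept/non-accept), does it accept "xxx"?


Trace: q0 -> q1 -> q2 -> q3
Final: q3
Original accept: {q0, q1}
Complement: q3 is not in original accept

Yes, complement accepts (original rejects)


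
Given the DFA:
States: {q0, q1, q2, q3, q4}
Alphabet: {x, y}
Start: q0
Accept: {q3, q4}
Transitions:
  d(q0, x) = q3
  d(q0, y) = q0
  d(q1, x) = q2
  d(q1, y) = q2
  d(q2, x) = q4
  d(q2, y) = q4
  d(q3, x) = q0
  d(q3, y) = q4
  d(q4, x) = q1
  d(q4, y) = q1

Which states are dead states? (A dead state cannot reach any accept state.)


Forward reachability from each state:
  q0 -> reaches accept state q3 (live)
  q1 -> reaches accept state q4 (live)
  q2 -> reaches accept state q4 (live)
  q3 -> reaches accept state q3 (live)
  q4 -> reaches accept state q4 (live)

None (all states can reach an accept state)


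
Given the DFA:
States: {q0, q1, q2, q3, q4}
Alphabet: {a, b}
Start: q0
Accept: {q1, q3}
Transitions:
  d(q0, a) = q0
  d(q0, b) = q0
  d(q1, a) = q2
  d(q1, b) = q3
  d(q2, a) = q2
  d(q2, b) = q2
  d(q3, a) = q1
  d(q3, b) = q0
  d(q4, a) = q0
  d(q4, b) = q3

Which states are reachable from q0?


BFS from q0:
  layer 0: {q0}

{q0}


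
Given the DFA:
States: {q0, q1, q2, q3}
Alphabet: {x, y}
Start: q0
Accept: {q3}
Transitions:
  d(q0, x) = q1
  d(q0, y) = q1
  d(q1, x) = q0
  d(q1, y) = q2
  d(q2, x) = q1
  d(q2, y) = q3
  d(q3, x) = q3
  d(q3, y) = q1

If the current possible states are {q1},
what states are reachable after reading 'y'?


Apply transition on 'y' from each current state:
  d(q1, y) = q2

{q2}


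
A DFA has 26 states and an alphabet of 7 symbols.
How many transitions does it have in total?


Each state has exactly one transition per symbol.
26 * 7 = 182

182


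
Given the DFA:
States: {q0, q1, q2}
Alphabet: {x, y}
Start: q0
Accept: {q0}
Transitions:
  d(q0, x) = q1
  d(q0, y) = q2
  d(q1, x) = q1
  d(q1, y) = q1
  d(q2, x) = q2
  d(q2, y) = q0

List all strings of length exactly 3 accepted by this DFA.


All strings of length 3: 8 total
Accepted: 1

"yxy"


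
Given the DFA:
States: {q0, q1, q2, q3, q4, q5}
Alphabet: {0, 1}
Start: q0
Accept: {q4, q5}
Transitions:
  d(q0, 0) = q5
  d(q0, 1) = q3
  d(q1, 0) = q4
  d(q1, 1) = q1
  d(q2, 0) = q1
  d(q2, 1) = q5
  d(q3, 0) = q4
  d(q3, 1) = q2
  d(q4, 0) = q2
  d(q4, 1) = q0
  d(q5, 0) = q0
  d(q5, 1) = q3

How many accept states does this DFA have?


Accept states listed: {q4, q5}
Counting: q4(1) q5(2)

2


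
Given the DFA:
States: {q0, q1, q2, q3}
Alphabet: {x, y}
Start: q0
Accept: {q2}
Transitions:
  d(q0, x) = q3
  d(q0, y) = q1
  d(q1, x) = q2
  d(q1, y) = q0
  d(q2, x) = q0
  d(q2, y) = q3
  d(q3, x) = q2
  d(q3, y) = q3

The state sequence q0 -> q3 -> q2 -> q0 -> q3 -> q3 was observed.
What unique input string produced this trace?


Trace back each transition to find the symbol:
  q0 --[x]--> q3
  q3 --[x]--> q2
  q2 --[x]--> q0
  q0 --[x]--> q3
  q3 --[y]--> q3

"xxxxy"


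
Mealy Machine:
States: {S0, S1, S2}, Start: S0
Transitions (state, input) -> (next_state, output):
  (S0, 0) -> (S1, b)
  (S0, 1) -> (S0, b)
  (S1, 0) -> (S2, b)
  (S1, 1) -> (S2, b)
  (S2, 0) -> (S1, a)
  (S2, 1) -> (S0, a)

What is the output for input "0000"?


Step-by-step:
  (S0, 0) -> (S1, b)
  (S1, 0) -> (S2, b)
  (S2, 0) -> (S1, a)
  (S1, 0) -> (S2, b)

"bbab"


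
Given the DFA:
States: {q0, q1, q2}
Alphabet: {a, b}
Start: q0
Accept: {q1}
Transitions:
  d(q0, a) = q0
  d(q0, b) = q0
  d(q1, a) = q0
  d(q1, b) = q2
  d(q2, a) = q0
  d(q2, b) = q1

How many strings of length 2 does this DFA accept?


Enumerating all length-2 strings:
  "aa" -> q0 [reject]
  "ab" -> q0 [reject]
  "ba" -> q0 [reject]
  "bb" -> q0 [reject]

0 out of 4


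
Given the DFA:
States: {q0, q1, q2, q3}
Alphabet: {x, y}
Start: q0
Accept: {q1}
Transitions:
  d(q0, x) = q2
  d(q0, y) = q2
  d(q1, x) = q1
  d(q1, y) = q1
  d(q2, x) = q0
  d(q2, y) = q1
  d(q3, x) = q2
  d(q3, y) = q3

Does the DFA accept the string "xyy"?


Trace: q0 -> q2 -> q1 -> q1
Final state: q1
Accept states: {q1}

Yes, accepted (final state q1 is an accept state)


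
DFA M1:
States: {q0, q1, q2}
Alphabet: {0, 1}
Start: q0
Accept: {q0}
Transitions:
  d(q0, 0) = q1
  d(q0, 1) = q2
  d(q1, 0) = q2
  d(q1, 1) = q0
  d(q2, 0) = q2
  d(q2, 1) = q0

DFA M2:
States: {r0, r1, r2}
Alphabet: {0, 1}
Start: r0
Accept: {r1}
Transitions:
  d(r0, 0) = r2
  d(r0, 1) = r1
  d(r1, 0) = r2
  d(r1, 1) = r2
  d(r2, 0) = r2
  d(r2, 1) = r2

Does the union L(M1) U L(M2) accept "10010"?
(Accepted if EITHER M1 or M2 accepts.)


M1: final=q1 accepted=False
M2: final=r2 accepted=False

No, union rejects (neither accepts)


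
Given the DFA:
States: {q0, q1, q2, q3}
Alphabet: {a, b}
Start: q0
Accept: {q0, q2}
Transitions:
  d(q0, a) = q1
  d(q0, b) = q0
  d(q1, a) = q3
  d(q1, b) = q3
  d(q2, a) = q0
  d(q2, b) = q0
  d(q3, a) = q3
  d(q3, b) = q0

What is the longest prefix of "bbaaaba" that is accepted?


Run the DFA, marking each prefix where the state is accepting:
  "" -> q0 [accept]
  "b" -> q0 [accept]
  "bb" -> q0 [accept]
  "bba" -> q1 [reject]
  "bbaa" -> q3 [reject]
  "bbaaa" -> q3 [reject]
  "bbaaab" -> q0 [accept]
  "bbaaaba" -> q1 [reject]

"bbaaab"


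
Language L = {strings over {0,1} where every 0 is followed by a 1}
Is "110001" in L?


'00' present: True; ends with '0': False

No, "110001" is not in L


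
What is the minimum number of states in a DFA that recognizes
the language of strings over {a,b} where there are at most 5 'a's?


States: count = 0, 1, ..., 5 (all accepting; 6 states), plus a dead state for count > 5.
Total: 6 + 1 = 7.

7


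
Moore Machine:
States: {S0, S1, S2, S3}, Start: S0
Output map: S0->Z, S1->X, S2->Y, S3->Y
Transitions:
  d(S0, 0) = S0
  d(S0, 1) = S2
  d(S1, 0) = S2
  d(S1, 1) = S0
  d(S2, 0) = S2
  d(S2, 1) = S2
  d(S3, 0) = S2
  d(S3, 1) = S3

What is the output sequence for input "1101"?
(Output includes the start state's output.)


Start: S0 (output Z)
  --1--> S2 (output Y)
  --1--> S2 (output Y)
  --0--> S2 (output Y)
  --1--> S2 (output Y)

"ZYYYY"


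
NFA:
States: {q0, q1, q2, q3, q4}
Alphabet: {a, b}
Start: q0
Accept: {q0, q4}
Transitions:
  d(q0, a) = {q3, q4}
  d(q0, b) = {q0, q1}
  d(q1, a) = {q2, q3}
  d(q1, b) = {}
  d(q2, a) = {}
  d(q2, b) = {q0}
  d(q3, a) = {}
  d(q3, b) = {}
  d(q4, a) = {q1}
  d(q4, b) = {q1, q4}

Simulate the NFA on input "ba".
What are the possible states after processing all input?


Start: {q0}
  --b--> {q0, q1}
  --a--> {q2, q3, q4}

{q2, q3, q4}


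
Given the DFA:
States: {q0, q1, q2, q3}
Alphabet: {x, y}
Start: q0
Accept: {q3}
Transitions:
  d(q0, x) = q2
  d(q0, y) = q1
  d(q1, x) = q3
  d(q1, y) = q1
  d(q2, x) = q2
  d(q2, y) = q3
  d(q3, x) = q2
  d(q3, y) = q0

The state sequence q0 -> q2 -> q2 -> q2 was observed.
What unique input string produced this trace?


Trace back each transition to find the symbol:
  q0 --[x]--> q2
  q2 --[x]--> q2
  q2 --[x]--> q2

"xxx"


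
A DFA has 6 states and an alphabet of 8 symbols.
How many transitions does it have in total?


Each state has exactly one transition per symbol.
6 * 8 = 48

48


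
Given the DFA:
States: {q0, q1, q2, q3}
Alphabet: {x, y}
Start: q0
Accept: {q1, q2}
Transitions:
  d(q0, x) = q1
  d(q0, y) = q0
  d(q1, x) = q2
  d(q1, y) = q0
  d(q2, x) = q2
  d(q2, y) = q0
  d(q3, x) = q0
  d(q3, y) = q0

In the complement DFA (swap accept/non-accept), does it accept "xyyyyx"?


Trace: q0 -> q1 -> q0 -> q0 -> q0 -> q0 -> q1
Final: q1
Original accept: {q1, q2}
Complement: q1 is in original accept

No, complement rejects (original accepts)


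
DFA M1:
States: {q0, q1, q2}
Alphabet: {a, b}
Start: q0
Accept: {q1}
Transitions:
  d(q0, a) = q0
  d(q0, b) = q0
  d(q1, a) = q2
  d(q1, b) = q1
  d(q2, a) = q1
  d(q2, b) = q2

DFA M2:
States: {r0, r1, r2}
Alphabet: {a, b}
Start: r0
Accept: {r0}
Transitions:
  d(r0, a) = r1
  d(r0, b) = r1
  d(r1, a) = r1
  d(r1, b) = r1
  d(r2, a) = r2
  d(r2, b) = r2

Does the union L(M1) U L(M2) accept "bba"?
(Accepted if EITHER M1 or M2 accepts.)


M1: final=q0 accepted=False
M2: final=r1 accepted=False

No, union rejects (neither accepts)


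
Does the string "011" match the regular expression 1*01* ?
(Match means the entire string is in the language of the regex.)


|string| = 3; first = '0'; last = '1'

Yes, "011" matches 1*01*


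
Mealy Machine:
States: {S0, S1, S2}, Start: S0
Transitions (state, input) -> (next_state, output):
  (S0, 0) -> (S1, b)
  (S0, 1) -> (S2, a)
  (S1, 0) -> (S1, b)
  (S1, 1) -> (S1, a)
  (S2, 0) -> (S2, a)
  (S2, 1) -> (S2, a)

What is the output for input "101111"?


Step-by-step:
  (S0, 1) -> (S2, a)
  (S2, 0) -> (S2, a)
  (S2, 1) -> (S2, a)
  (S2, 1) -> (S2, a)
  (S2, 1) -> (S2, a)
  (S2, 1) -> (S2, a)

"aaaaaa"


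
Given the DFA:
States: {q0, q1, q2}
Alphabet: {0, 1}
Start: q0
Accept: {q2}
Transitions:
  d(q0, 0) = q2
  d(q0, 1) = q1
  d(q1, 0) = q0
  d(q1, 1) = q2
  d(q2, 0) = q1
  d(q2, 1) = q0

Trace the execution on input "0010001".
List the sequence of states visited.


Input: 0010001
d(q0, 0) = q2
d(q2, 0) = q1
d(q1, 1) = q2
d(q2, 0) = q1
d(q1, 0) = q0
d(q0, 0) = q2
d(q2, 1) = q0


q0 -> q2 -> q1 -> q2 -> q1 -> q0 -> q2 -> q0


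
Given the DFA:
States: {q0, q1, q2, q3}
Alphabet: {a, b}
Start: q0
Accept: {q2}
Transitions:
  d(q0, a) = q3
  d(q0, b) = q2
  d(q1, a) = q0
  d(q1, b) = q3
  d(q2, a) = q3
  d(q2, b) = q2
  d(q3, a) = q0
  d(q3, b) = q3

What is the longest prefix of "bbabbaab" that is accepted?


Run the DFA, marking each prefix where the state is accepting:
  "" -> q0 [reject]
  "b" -> q2 [accept]
  "bb" -> q2 [accept]
  "bba" -> q3 [reject]
  "bbab" -> q3 [reject]
  "bbabb" -> q3 [reject]
  "bbabba" -> q0 [reject]
  "bbabbaa" -> q3 [reject]
  "bbabbaab" -> q3 [reject]

"bb"


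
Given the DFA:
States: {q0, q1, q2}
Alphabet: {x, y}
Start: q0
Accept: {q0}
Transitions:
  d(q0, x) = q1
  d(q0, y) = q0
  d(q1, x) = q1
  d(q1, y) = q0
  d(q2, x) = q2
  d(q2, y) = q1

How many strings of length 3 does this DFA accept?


Enumerating all length-3 strings:
  "xxx" -> q1 [reject]
  "xxy" -> q0 [accept]
  "xyx" -> q1 [reject]
  "xyy" -> q0 [accept]
  "yxx" -> q1 [reject]
  "yxy" -> q0 [accept]
  "yyx" -> q1 [reject]
  "yyy" -> q0 [accept]

4 out of 8


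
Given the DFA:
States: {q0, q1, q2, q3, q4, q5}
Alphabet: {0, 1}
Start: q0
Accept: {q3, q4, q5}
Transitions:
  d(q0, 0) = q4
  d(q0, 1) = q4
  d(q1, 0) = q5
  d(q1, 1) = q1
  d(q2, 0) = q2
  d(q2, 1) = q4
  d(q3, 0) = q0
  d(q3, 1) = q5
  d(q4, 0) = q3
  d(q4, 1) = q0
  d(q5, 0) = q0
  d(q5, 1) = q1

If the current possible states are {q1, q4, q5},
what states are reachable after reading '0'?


Apply transition on '0' from each current state:
  d(q1, 0) = q5
  d(q4, 0) = q3
  d(q5, 0) = q0

{q0, q3, q5}


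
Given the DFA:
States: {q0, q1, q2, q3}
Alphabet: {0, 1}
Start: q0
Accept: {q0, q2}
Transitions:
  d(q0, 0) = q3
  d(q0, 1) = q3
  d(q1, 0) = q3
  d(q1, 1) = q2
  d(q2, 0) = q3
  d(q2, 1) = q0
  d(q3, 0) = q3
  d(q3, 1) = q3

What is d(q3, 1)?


Looking up transition d(q3, 1)

q3


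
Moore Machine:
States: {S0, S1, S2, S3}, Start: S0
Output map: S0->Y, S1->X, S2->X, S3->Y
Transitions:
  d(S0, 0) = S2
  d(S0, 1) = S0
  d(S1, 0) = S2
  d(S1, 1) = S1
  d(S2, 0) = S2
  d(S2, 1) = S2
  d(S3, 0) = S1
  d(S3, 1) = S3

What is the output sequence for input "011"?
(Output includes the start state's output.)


Start: S0 (output Y)
  --0--> S2 (output X)
  --1--> S2 (output X)
  --1--> S2 (output X)

"YXXX"


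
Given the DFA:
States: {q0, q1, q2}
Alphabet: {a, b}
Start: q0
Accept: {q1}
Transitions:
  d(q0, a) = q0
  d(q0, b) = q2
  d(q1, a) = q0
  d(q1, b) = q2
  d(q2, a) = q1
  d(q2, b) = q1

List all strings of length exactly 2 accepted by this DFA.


All strings of length 2: 4 total
Accepted: 2

"ba", "bb"


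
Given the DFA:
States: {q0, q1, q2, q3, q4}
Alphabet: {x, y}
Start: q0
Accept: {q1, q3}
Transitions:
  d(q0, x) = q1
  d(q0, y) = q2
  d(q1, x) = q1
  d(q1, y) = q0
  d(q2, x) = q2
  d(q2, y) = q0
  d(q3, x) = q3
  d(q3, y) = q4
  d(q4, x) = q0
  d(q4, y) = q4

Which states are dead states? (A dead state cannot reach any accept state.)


Forward reachability from each state:
  q0 -> reaches accept state q1 (live)
  q1 -> reaches accept state q1 (live)
  q2 -> reaches accept state q1 (live)
  q3 -> reaches accept state q1 (live)
  q4 -> reaches accept state q1 (live)

None (all states can reach an accept state)


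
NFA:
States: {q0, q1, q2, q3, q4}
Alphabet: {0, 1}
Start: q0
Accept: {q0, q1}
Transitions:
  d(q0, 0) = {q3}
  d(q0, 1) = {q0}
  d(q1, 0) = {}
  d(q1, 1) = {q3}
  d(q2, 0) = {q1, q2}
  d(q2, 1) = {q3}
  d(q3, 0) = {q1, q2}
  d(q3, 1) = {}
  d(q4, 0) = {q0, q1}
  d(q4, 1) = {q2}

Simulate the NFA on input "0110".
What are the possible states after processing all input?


Start: {q0}
  --0--> {q3}
  --1--> {}
  --1--> {}
  --0--> {}

{} (empty set, no valid transitions)


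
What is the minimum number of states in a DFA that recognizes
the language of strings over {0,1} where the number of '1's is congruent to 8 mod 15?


States track (count of '1') mod 15.
Need 15 states: one per remainder 0..14; accept = remainder 8.

15


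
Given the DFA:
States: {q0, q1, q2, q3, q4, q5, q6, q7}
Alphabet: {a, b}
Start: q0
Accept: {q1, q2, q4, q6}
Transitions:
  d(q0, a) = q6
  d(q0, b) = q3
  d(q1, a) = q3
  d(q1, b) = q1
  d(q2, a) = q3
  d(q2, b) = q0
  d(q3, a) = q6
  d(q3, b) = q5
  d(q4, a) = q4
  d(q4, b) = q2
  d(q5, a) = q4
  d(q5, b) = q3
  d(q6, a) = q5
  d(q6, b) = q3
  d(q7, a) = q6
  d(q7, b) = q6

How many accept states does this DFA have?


Accept states listed: {q1, q2, q4, q6}
Counting: q1(1) q2(2) q4(3) q6(4)

4


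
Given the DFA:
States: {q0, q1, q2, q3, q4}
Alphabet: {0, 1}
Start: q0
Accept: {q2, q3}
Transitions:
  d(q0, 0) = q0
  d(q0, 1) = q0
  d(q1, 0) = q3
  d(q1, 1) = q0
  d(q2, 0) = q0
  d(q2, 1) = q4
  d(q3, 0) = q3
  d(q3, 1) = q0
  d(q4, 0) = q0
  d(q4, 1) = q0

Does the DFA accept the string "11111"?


Trace: q0 -> q0 -> q0 -> q0 -> q0 -> q0
Final state: q0
Accept states: {q2, q3}

No, rejected (final state q0 is not an accept state)


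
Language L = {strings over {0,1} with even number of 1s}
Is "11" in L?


count('1') = 2; 2 mod 2 = 0

Yes, "11" is in L


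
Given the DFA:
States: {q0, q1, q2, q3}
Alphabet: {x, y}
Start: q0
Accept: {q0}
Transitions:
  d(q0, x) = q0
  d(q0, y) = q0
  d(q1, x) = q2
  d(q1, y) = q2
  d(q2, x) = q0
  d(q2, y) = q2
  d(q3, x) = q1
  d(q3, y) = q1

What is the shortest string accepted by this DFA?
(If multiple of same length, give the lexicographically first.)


BFS by string length (lex-first path to each state shown):
  len 0: q0<-""
Found accept state at length 0.

"" (empty string)


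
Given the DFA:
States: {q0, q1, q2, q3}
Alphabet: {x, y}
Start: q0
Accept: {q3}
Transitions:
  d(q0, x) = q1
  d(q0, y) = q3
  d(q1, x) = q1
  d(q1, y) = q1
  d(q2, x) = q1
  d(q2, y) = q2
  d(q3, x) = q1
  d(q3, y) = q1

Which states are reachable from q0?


BFS from q0:
  layer 0: {q0}
  layer 1: {q1, q3}

{q0, q1, q3}


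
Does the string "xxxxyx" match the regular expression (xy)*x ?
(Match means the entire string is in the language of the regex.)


|string| = 6; first = 'x'; last = 'x'

No, "xxxxyx" does not match (xy)*x


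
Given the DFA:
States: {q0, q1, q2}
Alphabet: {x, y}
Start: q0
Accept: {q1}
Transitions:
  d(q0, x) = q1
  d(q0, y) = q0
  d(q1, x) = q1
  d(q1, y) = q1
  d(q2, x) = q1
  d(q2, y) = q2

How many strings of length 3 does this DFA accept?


Enumerating all length-3 strings:
  "xxx" -> q1 [accept]
  "xxy" -> q1 [accept]
  "xyx" -> q1 [accept]
  "xyy" -> q1 [accept]
  "yxx" -> q1 [accept]
  "yxy" -> q1 [accept]
  "yyx" -> q1 [accept]
  "yyy" -> q0 [reject]

7 out of 8


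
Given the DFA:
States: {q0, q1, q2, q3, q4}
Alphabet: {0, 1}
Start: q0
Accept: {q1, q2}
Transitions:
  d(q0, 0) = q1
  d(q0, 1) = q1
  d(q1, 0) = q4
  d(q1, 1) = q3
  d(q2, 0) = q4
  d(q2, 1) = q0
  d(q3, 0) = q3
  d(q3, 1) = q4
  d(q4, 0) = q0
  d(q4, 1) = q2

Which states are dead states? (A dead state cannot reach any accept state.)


Forward reachability from each state:
  q0 -> reaches accept state q1 (live)
  q1 -> reaches accept state q1 (live)
  q2 -> reaches accept state q1 (live)
  q3 -> reaches accept state q1 (live)
  q4 -> reaches accept state q1 (live)

None (all states can reach an accept state)


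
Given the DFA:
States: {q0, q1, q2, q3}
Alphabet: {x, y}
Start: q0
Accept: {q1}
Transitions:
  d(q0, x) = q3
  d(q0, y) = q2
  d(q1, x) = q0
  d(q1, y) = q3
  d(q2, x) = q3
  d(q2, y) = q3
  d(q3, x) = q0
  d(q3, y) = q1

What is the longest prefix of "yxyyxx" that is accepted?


Run the DFA, marking each prefix where the state is accepting:
  "" -> q0 [reject]
  "y" -> q2 [reject]
  "yx" -> q3 [reject]
  "yxy" -> q1 [accept]
  "yxyy" -> q3 [reject]
  "yxyyx" -> q0 [reject]
  "yxyyxx" -> q3 [reject]

"yxy"


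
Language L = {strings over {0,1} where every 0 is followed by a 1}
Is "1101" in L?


'00' present: False; ends with '0': False

Yes, "1101" is in L


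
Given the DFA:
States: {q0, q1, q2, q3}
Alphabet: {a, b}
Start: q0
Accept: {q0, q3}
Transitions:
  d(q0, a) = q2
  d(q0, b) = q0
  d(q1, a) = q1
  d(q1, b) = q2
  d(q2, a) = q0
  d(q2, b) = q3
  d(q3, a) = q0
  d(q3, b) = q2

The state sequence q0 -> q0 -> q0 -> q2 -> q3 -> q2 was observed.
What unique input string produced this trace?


Trace back each transition to find the symbol:
  q0 --[b]--> q0
  q0 --[b]--> q0
  q0 --[a]--> q2
  q2 --[b]--> q3
  q3 --[b]--> q2

"bbabb"


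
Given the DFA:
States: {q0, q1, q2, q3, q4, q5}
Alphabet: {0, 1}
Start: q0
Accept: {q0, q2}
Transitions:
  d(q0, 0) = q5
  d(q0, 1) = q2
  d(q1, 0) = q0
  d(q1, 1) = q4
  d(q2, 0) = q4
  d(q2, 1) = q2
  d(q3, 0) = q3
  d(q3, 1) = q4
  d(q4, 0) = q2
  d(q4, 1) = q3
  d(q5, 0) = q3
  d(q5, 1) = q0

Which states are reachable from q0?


BFS from q0:
  layer 0: {q0}
  layer 1: {q2, q5}
  layer 2: {q3, q4}

{q0, q2, q3, q4, q5}


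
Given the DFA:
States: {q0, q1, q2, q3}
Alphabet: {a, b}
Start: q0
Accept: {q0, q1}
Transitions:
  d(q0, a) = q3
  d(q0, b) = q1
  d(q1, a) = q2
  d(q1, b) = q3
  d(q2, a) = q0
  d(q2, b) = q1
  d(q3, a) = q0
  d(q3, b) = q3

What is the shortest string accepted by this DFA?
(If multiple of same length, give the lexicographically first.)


BFS by string length (lex-first path to each state shown):
  len 0: q0<-""
Found accept state at length 0.

"" (empty string)


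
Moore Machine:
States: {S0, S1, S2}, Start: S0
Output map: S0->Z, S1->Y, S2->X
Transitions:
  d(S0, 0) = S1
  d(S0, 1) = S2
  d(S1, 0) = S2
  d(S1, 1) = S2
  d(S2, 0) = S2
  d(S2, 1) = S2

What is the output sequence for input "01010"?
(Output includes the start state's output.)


Start: S0 (output Z)
  --0--> S1 (output Y)
  --1--> S2 (output X)
  --0--> S2 (output X)
  --1--> S2 (output X)
  --0--> S2 (output X)

"ZYXXXX"


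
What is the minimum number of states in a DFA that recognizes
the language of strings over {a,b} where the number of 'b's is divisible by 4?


States track (count of 'b') mod 4.
Need 4 states: one per remainder 0..3; accept = remainder 0.

4


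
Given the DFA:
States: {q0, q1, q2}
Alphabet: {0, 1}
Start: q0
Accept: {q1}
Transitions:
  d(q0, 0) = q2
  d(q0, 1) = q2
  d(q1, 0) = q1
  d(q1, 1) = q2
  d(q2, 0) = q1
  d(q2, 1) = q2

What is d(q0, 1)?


Looking up transition d(q0, 1)

q2


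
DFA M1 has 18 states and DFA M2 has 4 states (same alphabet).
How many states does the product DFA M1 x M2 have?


Product construction pairs every M1 state with every M2 state.
18 * 4 = 72

72


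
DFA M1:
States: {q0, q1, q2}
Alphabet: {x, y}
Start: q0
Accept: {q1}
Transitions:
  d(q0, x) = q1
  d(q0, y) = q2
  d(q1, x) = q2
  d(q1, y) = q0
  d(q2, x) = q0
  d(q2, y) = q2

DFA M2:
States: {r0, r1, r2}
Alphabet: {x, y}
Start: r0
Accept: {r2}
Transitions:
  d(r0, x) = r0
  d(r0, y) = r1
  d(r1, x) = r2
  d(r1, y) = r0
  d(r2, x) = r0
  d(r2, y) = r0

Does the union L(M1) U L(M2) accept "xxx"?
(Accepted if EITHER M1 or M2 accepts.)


M1: final=q0 accepted=False
M2: final=r0 accepted=False

No, union rejects (neither accepts)


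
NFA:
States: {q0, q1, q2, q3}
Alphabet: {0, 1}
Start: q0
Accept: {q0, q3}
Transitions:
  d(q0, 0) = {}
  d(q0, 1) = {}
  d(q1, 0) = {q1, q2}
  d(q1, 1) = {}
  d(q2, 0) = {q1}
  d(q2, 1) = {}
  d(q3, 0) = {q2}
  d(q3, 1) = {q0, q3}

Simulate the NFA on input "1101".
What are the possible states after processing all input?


Start: {q0}
  --1--> {}
  --1--> {}
  --0--> {}
  --1--> {}

{} (empty set, no valid transitions)


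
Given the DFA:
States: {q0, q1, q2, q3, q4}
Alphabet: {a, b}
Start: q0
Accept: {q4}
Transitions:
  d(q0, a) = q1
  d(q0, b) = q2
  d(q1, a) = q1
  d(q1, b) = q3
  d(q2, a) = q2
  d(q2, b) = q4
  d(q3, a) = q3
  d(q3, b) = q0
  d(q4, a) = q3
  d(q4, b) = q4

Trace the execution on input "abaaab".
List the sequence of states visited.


Input: abaaab
d(q0, a) = q1
d(q1, b) = q3
d(q3, a) = q3
d(q3, a) = q3
d(q3, a) = q3
d(q3, b) = q0


q0 -> q1 -> q3 -> q3 -> q3 -> q3 -> q0
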